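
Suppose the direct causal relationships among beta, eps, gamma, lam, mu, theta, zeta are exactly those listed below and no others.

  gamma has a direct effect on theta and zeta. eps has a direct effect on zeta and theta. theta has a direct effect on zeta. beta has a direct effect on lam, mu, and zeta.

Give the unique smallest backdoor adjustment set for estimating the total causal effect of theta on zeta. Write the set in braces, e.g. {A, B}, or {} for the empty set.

Variables eligible for adjustment (non-descendants of theta, excluding theta and zeta): {beta, eps, gamma, lam, mu}.
Backdoor paths from theta to zeta:
  P1: theta <- eps -> zeta
  P2: theta <- gamma -> zeta
The empty set is not sufficient: P1 (theta <- eps -> zeta) has no collider blocking it and no conditioned non-collider, so it is open.
Try {eps, gamma}:
  P1: blocked at fork node eps ∈ conditioning set.
  P2: blocked at fork node gamma ∈ conditioning set.
{eps, gamma} contains no descendant of theta and blocks every backdoor path.
Every element of {eps, gamma} is needed (dropping eps leaves P1 open; dropping gamma leaves P2 open), so no proper subset is valid.
Among all size-2 subsets of the eligible variables, only {eps, gamma} blocks every backdoor path, so it is the unique smallest valid adjustment set.

{eps, gamma}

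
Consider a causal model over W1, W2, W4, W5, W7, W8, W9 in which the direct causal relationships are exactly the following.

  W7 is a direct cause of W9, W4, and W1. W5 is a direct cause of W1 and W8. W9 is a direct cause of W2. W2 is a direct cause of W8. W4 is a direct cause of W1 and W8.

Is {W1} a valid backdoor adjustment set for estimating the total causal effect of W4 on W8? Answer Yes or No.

Backdoor paths from W4 to W8 (paths whose first edge points into W4):
  P1: W4 <- W7 -> W9 -> W2 -> W8
  P2: W4 <- W7 -> W1 <- W5 -> W8
Condition 1 (no descendant of W4 in the set): FAILS — W1 is a descendant of W4.
Condition 2 (every backdoor path blocked by {W1}):
  P1: open — no interior node is in the conditioning set.
  P2: open — collider(s) W1 are conditioned on (or have a conditioned descendant) and no non-collider on the path is in the set.
{W1} does not satisfy the backdoor criterion.

No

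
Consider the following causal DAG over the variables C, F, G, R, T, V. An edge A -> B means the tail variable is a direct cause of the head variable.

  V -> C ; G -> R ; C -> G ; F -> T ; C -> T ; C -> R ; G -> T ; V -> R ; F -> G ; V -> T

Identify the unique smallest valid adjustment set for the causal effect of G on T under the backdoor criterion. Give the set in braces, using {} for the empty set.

{C, F}

Variables eligible for adjustment (non-descendants of G, excluding G and T): {C, F, V}.
Backdoor paths from G to T:
  P1: G <- F -> T
  P2: G <- C <- V -> T
  P3: G <- C -> T
  P4: G <- C -> R <- V -> T
The empty set is not sufficient: P1 (G <- F -> T) has no collider blocking it and no conditioned non-collider, so it is open.
Try {C, F}:
  P1: blocked at fork node F ∈ conditioning set.
  P2: blocked at chain node C ∈ conditioning set.
  P3: blocked at fork node C ∈ conditioning set.
  P4: blocked at fork node C ∈ conditioning set.
{C, F} contains no descendant of G and blocks every backdoor path.
Every element of {C, F} is needed (dropping C leaves P2 open; dropping F leaves P1 open), so no proper subset is valid.
Among all size-2 subsets of the eligible variables, only {C, F} blocks every backdoor path, so it is the unique smallest valid adjustment set.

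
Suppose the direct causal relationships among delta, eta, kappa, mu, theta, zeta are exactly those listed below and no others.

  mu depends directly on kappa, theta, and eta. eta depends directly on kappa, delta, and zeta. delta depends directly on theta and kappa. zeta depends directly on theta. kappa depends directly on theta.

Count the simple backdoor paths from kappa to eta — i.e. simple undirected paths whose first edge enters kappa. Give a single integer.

3

A backdoor path from kappa to eta is any simple undirected path whose first edge points into kappa (i.e. leaves kappa via a parent).
Parents of kappa: {theta}.
Enumerating:
  P1: kappa <- theta -> zeta -> eta
  P2: kappa <- theta -> delta -> eta
  P3: kappa <- theta -> mu <- eta
That exhausts the simple backdoor paths. Count: 3.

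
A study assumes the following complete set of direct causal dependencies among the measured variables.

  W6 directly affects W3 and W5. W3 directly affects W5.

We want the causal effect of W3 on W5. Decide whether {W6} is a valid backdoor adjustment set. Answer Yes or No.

Backdoor paths from W3 to W5 (paths whose first edge points into W3):
  P1: W3 <- W6 -> W5
Condition 1 (no descendant of W3 in the set): holds — descendants of W3 are {W5}; none are in {W6}.
Condition 2 (every backdoor path blocked by {W6}):
  P1: blocked at fork node W6 ∈ conditioning set.
{W6} satisfies the backdoor criterion.

Yes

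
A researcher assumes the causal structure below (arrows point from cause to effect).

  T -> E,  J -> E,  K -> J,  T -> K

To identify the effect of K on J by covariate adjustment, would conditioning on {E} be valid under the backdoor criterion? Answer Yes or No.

Backdoor paths from K to J (paths whose first edge points into K):
  P1: K <- T -> E <- J
Condition 1 (no descendant of K in the set): FAILS — E is a descendant of K.
Condition 2 (every backdoor path blocked by {E}):
  P1: open — collider(s) E are conditioned on (or have a conditioned descendant) and no non-collider on the path is in the set.
{E} does not satisfy the backdoor criterion.

No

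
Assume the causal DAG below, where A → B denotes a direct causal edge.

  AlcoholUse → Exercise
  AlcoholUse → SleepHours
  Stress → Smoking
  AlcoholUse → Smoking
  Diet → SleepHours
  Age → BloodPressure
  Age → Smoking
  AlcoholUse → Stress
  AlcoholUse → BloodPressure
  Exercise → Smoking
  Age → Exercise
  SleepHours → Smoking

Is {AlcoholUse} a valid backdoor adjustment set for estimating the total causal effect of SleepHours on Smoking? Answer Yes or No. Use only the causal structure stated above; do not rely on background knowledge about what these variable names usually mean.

Yes

Backdoor paths from SleepHours to Smoking (paths whose first edge points into SleepHours):
  P1: SleepHours <- AlcoholUse -> BloodPressure <- Age -> Exercise -> Smoking
  P2: SleepHours <- AlcoholUse -> BloodPressure <- Age -> Smoking
  P3: SleepHours <- AlcoholUse -> Exercise <- Age -> Smoking
  P4: SleepHours <- AlcoholUse -> Exercise -> Smoking
  P5: SleepHours <- AlcoholUse -> Stress -> Smoking
  P6: SleepHours <- AlcoholUse -> Smoking
Condition 1 (no descendant of SleepHours in the set): holds — descendants of SleepHours are {Smoking}; none are in {AlcoholUse}.
Condition 2 (every backdoor path blocked by {AlcoholUse}):
  P1: blocked at fork node AlcoholUse ∈ conditioning set.
  P2: blocked at fork node AlcoholUse ∈ conditioning set.
  P3: blocked at fork node AlcoholUse ∈ conditioning set.
  P4: blocked at fork node AlcoholUse ∈ conditioning set.
  P5: blocked at fork node AlcoholUse ∈ conditioning set.
  P6: blocked at fork node AlcoholUse ∈ conditioning set.
{AlcoholUse} satisfies the backdoor criterion.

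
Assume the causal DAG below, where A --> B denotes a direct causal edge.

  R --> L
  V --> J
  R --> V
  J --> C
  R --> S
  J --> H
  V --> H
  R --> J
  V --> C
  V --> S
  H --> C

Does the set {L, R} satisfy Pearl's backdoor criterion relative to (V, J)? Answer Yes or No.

Backdoor paths from V to J (paths whose first edge points into V):
  P1: V <- R -> J
Condition 1 (no descendant of V in the set): holds — descendants of V are {C, H, J, S}; none are in {L, R}.
Condition 2 (every backdoor path blocked by {L, R}):
  P1: blocked at fork node R ∈ conditioning set.
{L, R} satisfies the backdoor criterion.

Yes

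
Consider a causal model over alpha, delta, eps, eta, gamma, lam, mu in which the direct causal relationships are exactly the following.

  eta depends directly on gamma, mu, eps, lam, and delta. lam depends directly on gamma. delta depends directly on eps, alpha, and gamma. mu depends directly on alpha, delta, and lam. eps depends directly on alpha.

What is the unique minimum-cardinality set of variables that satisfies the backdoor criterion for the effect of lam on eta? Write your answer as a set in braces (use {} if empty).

{gamma}

Variables eligible for adjustment (non-descendants of lam, excluding lam and eta): {alpha, delta, eps, gamma}.
Backdoor paths from lam to eta:
  P1: lam <- gamma -> delta <- alpha -> eps -> eta
  P2: lam <- gamma -> delta <- alpha -> mu -> eta
  P3: lam <- gamma -> delta <- eps <- alpha -> mu -> eta
  P4: lam <- gamma -> delta <- eps -> eta
  P5: lam <- gamma -> delta -> mu <- alpha -> eps -> eta
  P6: lam <- gamma -> delta -> mu -> eta
  P7: lam <- gamma -> delta -> eta
  P8: lam <- gamma -> eta
The empty set is not sufficient: P6 (lam <- gamma -> delta -> mu -> eta) has no collider blocking it and no conditioned non-collider, so it is open.
Try {gamma}:
  P1: blocked at fork node gamma ∈ conditioning set.
  P2: blocked at fork node gamma ∈ conditioning set.
  P3: blocked at fork node gamma ∈ conditioning set.
  P4: blocked at fork node gamma ∈ conditioning set.
  P5: blocked at fork node gamma ∈ conditioning set.
  P6: blocked at fork node gamma ∈ conditioning set.
  P7: blocked at fork node gamma ∈ conditioning set.
  P8: blocked at fork node gamma ∈ conditioning set.
{gamma} contains no descendant of lam and blocks every backdoor path.
No other singleton works — e.g. {alpha} leaves P6 open — so {gamma} is the unique smallest valid adjustment set.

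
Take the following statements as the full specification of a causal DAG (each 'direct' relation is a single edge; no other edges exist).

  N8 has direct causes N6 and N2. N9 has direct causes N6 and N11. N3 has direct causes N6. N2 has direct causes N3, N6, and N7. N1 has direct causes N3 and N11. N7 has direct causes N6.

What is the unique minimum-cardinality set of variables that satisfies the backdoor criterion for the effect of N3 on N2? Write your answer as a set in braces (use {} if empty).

Variables eligible for adjustment (non-descendants of N3, excluding N3 and N2): {N11, N6, N7, N9}.
Backdoor paths from N3 to N2:
  P1: N3 <- N6 -> N7 -> N2
  P2: N3 <- N6 -> N2
  P3: N3 <- N6 -> N8 <- N2
The empty set is not sufficient: P1 (N3 <- N6 -> N7 -> N2) has no collider blocking it and no conditioned non-collider, so it is open.
Try {N6}:
  P1: blocked at fork node N6 ∈ conditioning set.
  P2: blocked at fork node N6 ∈ conditioning set.
  P3: blocked at fork node N6 ∈ conditioning set.
{N6} contains no descendant of N3 and blocks every backdoor path.
No other singleton works — e.g. {N11} leaves P1 open — so {N6} is the unique smallest valid adjustment set.

{N6}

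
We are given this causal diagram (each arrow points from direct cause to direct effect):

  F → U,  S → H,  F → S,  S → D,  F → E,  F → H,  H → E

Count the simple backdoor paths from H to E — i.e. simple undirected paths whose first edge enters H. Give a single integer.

A backdoor path from H to E is any simple undirected path whose first edge points into H (i.e. leaves H via a parent).
Parents of H: {F, S}.
Enumerating:
  P1: H <- F -> E
  P2: H <- S <- F -> E
That exhausts the simple backdoor paths. Count: 2.

2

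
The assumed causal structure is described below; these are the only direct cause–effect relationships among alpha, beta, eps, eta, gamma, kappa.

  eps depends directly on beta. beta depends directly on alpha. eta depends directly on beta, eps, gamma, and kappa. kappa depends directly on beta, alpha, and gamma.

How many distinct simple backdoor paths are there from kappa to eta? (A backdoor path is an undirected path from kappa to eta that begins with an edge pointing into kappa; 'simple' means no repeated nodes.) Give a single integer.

A backdoor path from kappa to eta is any simple undirected path whose first edge points into kappa (i.e. leaves kappa via a parent).
Parents of kappa: {alpha, beta, gamma}.
Enumerating:
  P1: kappa <- alpha -> beta -> eps -> eta
  P2: kappa <- alpha -> beta -> eta
  P3: kappa <- gamma -> eta
  P4: kappa <- beta -> eps -> eta
  P5: kappa <- beta -> eta
That exhausts the simple backdoor paths. Count: 5.

5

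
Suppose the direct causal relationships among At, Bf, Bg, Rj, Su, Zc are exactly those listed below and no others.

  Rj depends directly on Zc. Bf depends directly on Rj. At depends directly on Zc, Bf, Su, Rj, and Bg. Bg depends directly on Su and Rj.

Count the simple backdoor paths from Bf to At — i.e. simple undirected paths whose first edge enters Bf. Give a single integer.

A backdoor path from Bf to At is any simple undirected path whose first edge points into Bf (i.e. leaves Bf via a parent).
Parents of Bf: {Rj}.
Enumerating:
  P1: Bf <- Rj <- Zc -> At
  P2: Bf <- Rj -> Bg <- Su -> At
  P3: Bf <- Rj -> Bg -> At
  P4: Bf <- Rj -> At
That exhausts the simple backdoor paths. Count: 4.

4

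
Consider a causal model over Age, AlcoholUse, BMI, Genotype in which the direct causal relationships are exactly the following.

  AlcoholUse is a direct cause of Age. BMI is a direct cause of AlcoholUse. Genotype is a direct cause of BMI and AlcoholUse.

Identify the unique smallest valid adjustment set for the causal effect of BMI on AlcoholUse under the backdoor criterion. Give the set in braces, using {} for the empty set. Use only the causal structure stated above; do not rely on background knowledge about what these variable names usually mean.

{Genotype}

Variables eligible for adjustment (non-descendants of BMI, excluding BMI and AlcoholUse): {Genotype}.
Backdoor paths from BMI to AlcoholUse:
  P1: BMI <- Genotype -> AlcoholUse
The empty set is not sufficient: P1 (BMI <- Genotype -> AlcoholUse) has no collider blocking it and no conditioned non-collider, so it is open.
Try {Genotype}:
  P1: blocked at fork node Genotype ∈ conditioning set.
{Genotype} contains no descendant of BMI and blocks every backdoor path.
{Genotype} is the unique smallest valid adjustment set.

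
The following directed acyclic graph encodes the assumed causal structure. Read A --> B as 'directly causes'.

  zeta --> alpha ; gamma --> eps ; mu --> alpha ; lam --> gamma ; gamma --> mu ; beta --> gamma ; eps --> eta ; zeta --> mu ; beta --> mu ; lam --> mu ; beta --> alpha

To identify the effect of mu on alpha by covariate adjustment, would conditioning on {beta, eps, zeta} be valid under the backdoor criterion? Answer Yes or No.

Backdoor paths from mu to alpha (paths whose first edge points into mu):
  P1: mu <- lam -> gamma <- beta -> alpha
  P2: mu <- beta -> alpha
  P3: mu <- zeta -> alpha
  P4: mu <- gamma <- beta -> alpha
Condition 1 (no descendant of mu in the set): holds — descendants of mu are {alpha}; none are in {beta, eps, zeta}.
Condition 2 (every backdoor path blocked by {beta, eps, zeta}):
  P1: blocked at fork node beta ∈ conditioning set.
  P2: blocked at fork node beta ∈ conditioning set.
  P3: blocked at fork node zeta ∈ conditioning set.
  P4: blocked at fork node beta ∈ conditioning set.
{beta, eps, zeta} satisfies the backdoor criterion.

Yes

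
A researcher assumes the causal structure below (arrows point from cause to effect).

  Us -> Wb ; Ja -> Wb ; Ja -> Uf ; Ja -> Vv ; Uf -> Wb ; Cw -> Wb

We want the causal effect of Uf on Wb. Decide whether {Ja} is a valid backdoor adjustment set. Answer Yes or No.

Yes

Backdoor paths from Uf to Wb (paths whose first edge points into Uf):
  P1: Uf <- Ja -> Wb
Condition 1 (no descendant of Uf in the set): holds — descendants of Uf are {Wb}; none are in {Ja}.
Condition 2 (every backdoor path blocked by {Ja}):
  P1: blocked at fork node Ja ∈ conditioning set.
{Ja} satisfies the backdoor criterion.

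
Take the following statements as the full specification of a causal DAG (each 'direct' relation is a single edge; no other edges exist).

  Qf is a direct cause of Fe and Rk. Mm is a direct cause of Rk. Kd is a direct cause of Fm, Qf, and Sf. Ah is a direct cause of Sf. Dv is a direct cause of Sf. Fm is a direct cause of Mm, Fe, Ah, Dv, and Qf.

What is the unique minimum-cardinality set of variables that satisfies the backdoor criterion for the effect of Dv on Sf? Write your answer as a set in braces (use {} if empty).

Variables eligible for adjustment (non-descendants of Dv, excluding Dv and Sf): {Ah, Fe, Fm, Kd, Mm, Qf, Rk}.
Backdoor paths from Dv to Sf:
  P1: Dv <- Fm <- Kd -> Sf
  P2: Dv <- Fm -> Mm -> Rk <- Qf <- Kd -> Sf
  P3: Dv <- Fm -> Qf <- Kd -> Sf
  P4: Dv <- Fm -> Ah -> Sf
  P5: Dv <- Fm -> Fe <- Qf <- Kd -> Sf
The empty set is not sufficient: P1 (Dv <- Fm <- Kd -> Sf) has no collider blocking it and no conditioned non-collider, so it is open.
Try {Fm}:
  P1: blocked at chain node Fm ∈ conditioning set.
  P2: blocked at fork node Fm ∈ conditioning set.
  P3: blocked at fork node Fm ∈ conditioning set.
  P4: blocked at fork node Fm ∈ conditioning set.
  P5: blocked at fork node Fm ∈ conditioning set.
{Fm} contains no descendant of Dv and blocks every backdoor path.
No other singleton works — e.g. {Kd} leaves P4 open — so {Fm} is the unique smallest valid adjustment set.

{Fm}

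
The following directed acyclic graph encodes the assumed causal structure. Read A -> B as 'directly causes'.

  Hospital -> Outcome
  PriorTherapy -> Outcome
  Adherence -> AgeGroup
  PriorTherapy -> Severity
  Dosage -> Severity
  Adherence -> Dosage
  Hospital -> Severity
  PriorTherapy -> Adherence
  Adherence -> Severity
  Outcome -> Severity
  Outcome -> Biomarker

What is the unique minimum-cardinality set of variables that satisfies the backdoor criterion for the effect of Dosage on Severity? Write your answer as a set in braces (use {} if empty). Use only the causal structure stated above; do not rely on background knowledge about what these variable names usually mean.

Variables eligible for adjustment (non-descendants of Dosage, excluding Dosage and Severity): {Adherence, AgeGroup, Biomarker, Hospital, Outcome, PriorTherapy}.
Backdoor paths from Dosage to Severity:
  P1: Dosage <- Adherence <- PriorTherapy -> Outcome <- Hospital -> Severity
  P2: Dosage <- Adherence <- PriorTherapy -> Outcome -> Severity
  P3: Dosage <- Adherence <- PriorTherapy -> Severity
  P4: Dosage <- Adherence -> Severity
The empty set is not sufficient: P2 (Dosage <- Adherence <- PriorTherapy -> Outcome -> Severity) has no collider blocking it and no conditioned non-collider, so it is open.
Try {Adherence}:
  P1: blocked at chain node Adherence ∈ conditioning set.
  P2: blocked at chain node Adherence ∈ conditioning set.
  P3: blocked at chain node Adherence ∈ conditioning set.
  P4: blocked at fork node Adherence ∈ conditioning set.
{Adherence} contains no descendant of Dosage and blocks every backdoor path.
No other singleton works — e.g. {Hospital} leaves P2 open — so {Adherence} is the unique smallest valid adjustment set.

{Adherence}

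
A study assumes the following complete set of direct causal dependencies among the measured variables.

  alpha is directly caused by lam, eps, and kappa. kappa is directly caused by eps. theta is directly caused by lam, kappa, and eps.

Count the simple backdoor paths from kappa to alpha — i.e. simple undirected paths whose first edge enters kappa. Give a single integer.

2

A backdoor path from kappa to alpha is any simple undirected path whose first edge points into kappa (i.e. leaves kappa via a parent).
Parents of kappa: {eps}.
Enumerating:
  P1: kappa <- eps -> theta <- lam -> alpha
  P2: kappa <- eps -> alpha
That exhausts the simple backdoor paths. Count: 2.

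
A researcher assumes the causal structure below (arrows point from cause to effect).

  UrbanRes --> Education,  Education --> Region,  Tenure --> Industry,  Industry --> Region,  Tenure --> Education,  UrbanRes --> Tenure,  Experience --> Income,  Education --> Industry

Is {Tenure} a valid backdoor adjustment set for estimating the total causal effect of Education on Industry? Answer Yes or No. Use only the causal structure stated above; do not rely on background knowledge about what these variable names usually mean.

Yes

Backdoor paths from Education to Industry (paths whose first edge points into Education):
  P1: Education <- UrbanRes -> Tenure -> Industry
  P2: Education <- Tenure -> Industry
Condition 1 (no descendant of Education in the set): holds — descendants of Education are {Industry, Region}; none are in {Tenure}.
Condition 2 (every backdoor path blocked by {Tenure}):
  P1: blocked at chain node Tenure ∈ conditioning set.
  P2: blocked at fork node Tenure ∈ conditioning set.
{Tenure} satisfies the backdoor criterion.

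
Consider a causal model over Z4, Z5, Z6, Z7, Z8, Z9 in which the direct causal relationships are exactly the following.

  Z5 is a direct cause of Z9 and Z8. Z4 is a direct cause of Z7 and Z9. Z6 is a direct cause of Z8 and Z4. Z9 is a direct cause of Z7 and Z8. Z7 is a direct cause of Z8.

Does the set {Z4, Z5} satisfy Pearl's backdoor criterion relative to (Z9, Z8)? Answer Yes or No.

Yes

Backdoor paths from Z9 to Z8 (paths whose first edge points into Z9):
  P1: Z9 <- Z4 <- Z6 -> Z8
  P2: Z9 <- Z4 -> Z7 -> Z8
  P3: Z9 <- Z5 -> Z8
Condition 1 (no descendant of Z9 in the set): holds — descendants of Z9 are {Z7, Z8}; none are in {Z4, Z5}.
Condition 2 (every backdoor path blocked by {Z4, Z5}):
  P1: blocked at chain node Z4 ∈ conditioning set.
  P2: blocked at fork node Z4 ∈ conditioning set.
  P3: blocked at fork node Z5 ∈ conditioning set.
{Z4, Z5} satisfies the backdoor criterion.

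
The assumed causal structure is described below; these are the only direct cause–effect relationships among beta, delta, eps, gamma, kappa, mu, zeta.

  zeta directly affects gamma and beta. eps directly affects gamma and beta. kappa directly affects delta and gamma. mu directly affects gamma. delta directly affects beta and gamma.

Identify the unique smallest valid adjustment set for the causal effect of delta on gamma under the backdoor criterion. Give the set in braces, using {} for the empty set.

{kappa}

Variables eligible for adjustment (non-descendants of delta, excluding delta and gamma): {eps, kappa, mu, zeta}.
Backdoor paths from delta to gamma:
  P1: delta <- kappa -> gamma
The empty set is not sufficient: P1 (delta <- kappa -> gamma) has no collider blocking it and no conditioned non-collider, so it is open.
Try {kappa}:
  P1: blocked at fork node kappa ∈ conditioning set.
{kappa} contains no descendant of delta and blocks every backdoor path.
No other singleton works — e.g. {eps} leaves P1 open — so {kappa} is the unique smallest valid adjustment set.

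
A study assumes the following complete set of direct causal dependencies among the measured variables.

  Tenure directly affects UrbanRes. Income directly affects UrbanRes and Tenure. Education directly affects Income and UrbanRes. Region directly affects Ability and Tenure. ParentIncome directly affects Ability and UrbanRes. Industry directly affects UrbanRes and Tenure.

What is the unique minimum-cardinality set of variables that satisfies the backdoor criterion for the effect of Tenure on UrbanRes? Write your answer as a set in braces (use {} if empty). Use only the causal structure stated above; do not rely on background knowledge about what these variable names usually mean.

Variables eligible for adjustment (non-descendants of Tenure, excluding Tenure and UrbanRes): {Ability, Education, Income, Industry, ParentIncome, Region}.
Backdoor paths from Tenure to UrbanRes:
  P1: Tenure <- Industry -> UrbanRes
  P2: Tenure <- Region -> Ability <- ParentIncome -> UrbanRes
  P3: Tenure <- Income <- Education -> UrbanRes
  P4: Tenure <- Income -> UrbanRes
The empty set is not sufficient: P1 (Tenure <- Industry -> UrbanRes) has no collider blocking it and no conditioned non-collider, so it is open.
Try {Income, Industry}:
  P1: blocked at fork node Industry ∈ conditioning set.
  P2: blocked at collider Ability (neither it nor any descendant is in the conditioning set).
  P3: blocked at chain node Income ∈ conditioning set.
  P4: blocked at fork node Income ∈ conditioning set.
{Income, Industry} contains no descendant of Tenure and blocks every backdoor path.
Every element of {Income, Industry} is needed (dropping Income leaves P3 open; dropping Industry leaves P1 open), so no proper subset is valid.
Among all size-2 subsets of the eligible variables, only {Income, Industry} blocks every backdoor path, so it is the unique smallest valid adjustment set.

{Income, Industry}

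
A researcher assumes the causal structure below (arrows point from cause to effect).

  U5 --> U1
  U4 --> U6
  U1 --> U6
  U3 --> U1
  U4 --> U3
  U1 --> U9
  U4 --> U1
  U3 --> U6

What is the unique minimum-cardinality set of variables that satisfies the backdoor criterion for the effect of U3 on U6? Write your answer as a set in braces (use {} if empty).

{U4}

Variables eligible for adjustment (non-descendants of U3, excluding U3 and U6): {U4, U5}.
Backdoor paths from U3 to U6:
  P1: U3 <- U4 -> U1 -> U6
  P2: U3 <- U4 -> U6
The empty set is not sufficient: P1 (U3 <- U4 -> U1 -> U6) has no collider blocking it and no conditioned non-collider, so it is open.
Try {U4}:
  P1: blocked at fork node U4 ∈ conditioning set.
  P2: blocked at fork node U4 ∈ conditioning set.
{U4} contains no descendant of U3 and blocks every backdoor path.
No other singleton works — e.g. {U5} leaves P1 open — so {U4} is the unique smallest valid adjustment set.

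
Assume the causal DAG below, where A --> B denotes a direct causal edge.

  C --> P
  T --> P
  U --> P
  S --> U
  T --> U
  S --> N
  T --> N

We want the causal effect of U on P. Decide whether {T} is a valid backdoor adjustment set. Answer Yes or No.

Yes

Backdoor paths from U to P (paths whose first edge points into U):
  P1: U <- T -> P
  P2: U <- S -> N <- T -> P
Condition 1 (no descendant of U in the set): holds — descendants of U are {P}; none are in {T}.
Condition 2 (every backdoor path blocked by {T}):
  P1: blocked at fork node T ∈ conditioning set.
  P2: blocked at collider N (neither it nor any descendant is in the conditioning set).
{T} satisfies the backdoor criterion.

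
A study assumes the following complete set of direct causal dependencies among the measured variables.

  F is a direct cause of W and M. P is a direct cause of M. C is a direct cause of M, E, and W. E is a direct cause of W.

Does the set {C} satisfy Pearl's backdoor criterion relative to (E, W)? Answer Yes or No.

Yes

Backdoor paths from E to W (paths whose first edge points into E):
  P1: E <- C -> M <- F -> W
  P2: E <- C -> W
Condition 1 (no descendant of E in the set): holds — descendants of E are {W}; none are in {C}.
Condition 2 (every backdoor path blocked by {C}):
  P1: blocked at fork node C ∈ conditioning set.
  P2: blocked at fork node C ∈ conditioning set.
{C} satisfies the backdoor criterion.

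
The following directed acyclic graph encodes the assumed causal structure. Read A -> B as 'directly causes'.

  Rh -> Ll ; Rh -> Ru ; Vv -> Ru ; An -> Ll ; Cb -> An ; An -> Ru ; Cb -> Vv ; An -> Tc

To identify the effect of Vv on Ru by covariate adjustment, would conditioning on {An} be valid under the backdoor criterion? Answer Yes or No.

Backdoor paths from Vv to Ru (paths whose first edge points into Vv):
  P1: Vv <- Cb -> An -> Ru
  P2: Vv <- Cb -> An -> Ll <- Rh -> Ru
Condition 1 (no descendant of Vv in the set): holds — descendants of Vv are {Ru}; none are in {An}.
Condition 2 (every backdoor path blocked by {An}):
  P1: blocked at chain node An ∈ conditioning set.
  P2: blocked at chain node An ∈ conditioning set.
{An} satisfies the backdoor criterion.

Yes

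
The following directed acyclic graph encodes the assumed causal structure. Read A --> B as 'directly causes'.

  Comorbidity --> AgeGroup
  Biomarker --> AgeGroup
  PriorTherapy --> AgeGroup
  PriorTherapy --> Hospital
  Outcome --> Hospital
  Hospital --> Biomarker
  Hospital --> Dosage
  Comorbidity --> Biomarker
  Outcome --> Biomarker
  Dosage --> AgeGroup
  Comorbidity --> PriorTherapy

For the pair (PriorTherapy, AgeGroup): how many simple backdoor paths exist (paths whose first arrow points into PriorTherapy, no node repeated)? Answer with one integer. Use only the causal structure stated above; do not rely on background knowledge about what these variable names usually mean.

4

A backdoor path from PriorTherapy to AgeGroup is any simple undirected path whose first edge points into PriorTherapy (i.e. leaves PriorTherapy via a parent).
Parents of PriorTherapy: {Comorbidity}.
Enumerating:
  P1: PriorTherapy <- Comorbidity -> Biomarker <- Outcome -> Hospital -> Dosage -> AgeGroup
  P2: PriorTherapy <- Comorbidity -> Biomarker <- Hospital -> Dosage -> AgeGroup
  P3: PriorTherapy <- Comorbidity -> Biomarker -> AgeGroup
  P4: PriorTherapy <- Comorbidity -> AgeGroup
That exhausts the simple backdoor paths. Count: 4.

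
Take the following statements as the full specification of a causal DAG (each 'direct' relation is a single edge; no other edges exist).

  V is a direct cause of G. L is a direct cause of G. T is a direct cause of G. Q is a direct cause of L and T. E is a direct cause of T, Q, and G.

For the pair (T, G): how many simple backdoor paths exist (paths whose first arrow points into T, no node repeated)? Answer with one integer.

A backdoor path from T to G is any simple undirected path whose first edge points into T (i.e. leaves T via a parent).
Parents of T: {E, Q}.
Enumerating:
  P1: T <- E -> Q -> L -> G
  P2: T <- E -> G
  P3: T <- Q <- E -> G
  P4: T <- Q -> L -> G
That exhausts the simple backdoor paths. Count: 4.

4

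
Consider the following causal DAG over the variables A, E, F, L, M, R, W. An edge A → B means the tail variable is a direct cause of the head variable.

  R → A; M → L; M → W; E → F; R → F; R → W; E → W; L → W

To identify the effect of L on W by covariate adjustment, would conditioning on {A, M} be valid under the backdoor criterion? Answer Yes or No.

Backdoor paths from L to W (paths whose first edge points into L):
  P1: L <- M -> W
Condition 1 (no descendant of L in the set): holds — descendants of L are {W}; none are in {A, M}.
Condition 2 (every backdoor path blocked by {A, M}):
  P1: blocked at fork node M ∈ conditioning set.
{A, M} satisfies the backdoor criterion.

Yes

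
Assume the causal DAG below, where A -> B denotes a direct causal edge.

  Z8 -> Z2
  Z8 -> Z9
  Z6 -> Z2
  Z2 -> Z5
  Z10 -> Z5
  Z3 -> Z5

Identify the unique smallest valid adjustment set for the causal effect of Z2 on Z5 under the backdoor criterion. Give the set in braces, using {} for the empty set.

Variables eligible for adjustment (non-descendants of Z2, excluding Z2 and Z5): {Z10, Z3, Z6, Z8, Z9}.
Backdoor paths from Z2 to Z5:
  (none)
With no backdoor paths the empty set already satisfies the criterion, and it is trivially minimal.

{}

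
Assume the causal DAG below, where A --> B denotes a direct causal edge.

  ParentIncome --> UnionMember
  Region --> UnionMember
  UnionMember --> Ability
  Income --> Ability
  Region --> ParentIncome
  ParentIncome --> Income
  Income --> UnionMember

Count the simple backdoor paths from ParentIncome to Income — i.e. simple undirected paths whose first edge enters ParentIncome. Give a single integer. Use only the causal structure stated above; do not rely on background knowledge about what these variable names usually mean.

A backdoor path from ParentIncome to Income is any simple undirected path whose first edge points into ParentIncome (i.e. leaves ParentIncome via a parent).
Parents of ParentIncome: {Region}.
Enumerating:
  P1: ParentIncome <- Region -> UnionMember <- Income
  P2: ParentIncome <- Region -> UnionMember -> Ability <- Income
That exhausts the simple backdoor paths. Count: 2.

2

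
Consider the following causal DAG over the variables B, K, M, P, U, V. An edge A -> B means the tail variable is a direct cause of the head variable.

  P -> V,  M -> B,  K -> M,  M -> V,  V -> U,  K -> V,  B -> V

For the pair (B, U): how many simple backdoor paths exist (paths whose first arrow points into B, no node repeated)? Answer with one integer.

A backdoor path from B to U is any simple undirected path whose first edge points into B (i.e. leaves B via a parent).
Parents of B: {M}.
Enumerating:
  P1: B <- M <- K -> V -> U
  P2: B <- M -> V -> U
That exhausts the simple backdoor paths. Count: 2.

2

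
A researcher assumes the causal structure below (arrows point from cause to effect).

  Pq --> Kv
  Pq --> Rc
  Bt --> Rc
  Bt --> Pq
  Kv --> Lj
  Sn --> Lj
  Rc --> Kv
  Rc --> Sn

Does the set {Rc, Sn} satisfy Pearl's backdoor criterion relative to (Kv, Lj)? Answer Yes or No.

Yes

Backdoor paths from Kv to Lj (paths whose first edge points into Kv):
  P1: Kv <- Pq <- Bt -> Rc -> Sn -> Lj
  P2: Kv <- Pq -> Rc -> Sn -> Lj
  P3: Kv <- Rc -> Sn -> Lj
Condition 1 (no descendant of Kv in the set): holds — descendants of Kv are {Lj}; none are in {Rc, Sn}.
Condition 2 (every backdoor path blocked by {Rc, Sn}):
  P1: blocked at chain node Rc ∈ conditioning set.
  P2: blocked at chain node Rc ∈ conditioning set.
  P3: blocked at fork node Rc ∈ conditioning set.
{Rc, Sn} satisfies the backdoor criterion.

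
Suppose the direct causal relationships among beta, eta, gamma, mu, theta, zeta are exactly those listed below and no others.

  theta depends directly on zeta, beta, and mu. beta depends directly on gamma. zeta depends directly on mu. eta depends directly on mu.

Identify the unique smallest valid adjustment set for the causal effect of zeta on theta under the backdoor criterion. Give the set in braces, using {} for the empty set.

Variables eligible for adjustment (non-descendants of zeta, excluding zeta and theta): {beta, eta, gamma, mu}.
Backdoor paths from zeta to theta:
  P1: zeta <- mu -> theta
The empty set is not sufficient: P1 (zeta <- mu -> theta) has no collider blocking it and no conditioned non-collider, so it is open.
Try {mu}:
  P1: blocked at fork node mu ∈ conditioning set.
{mu} contains no descendant of zeta and blocks every backdoor path.
No other singleton works — e.g. {gamma} leaves P1 open — so {mu} is the unique smallest valid adjustment set.

{mu}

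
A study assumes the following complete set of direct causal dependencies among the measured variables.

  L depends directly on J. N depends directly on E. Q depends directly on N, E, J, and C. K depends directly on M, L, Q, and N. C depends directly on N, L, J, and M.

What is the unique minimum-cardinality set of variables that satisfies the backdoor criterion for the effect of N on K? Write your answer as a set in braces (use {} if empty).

{E}

Variables eligible for adjustment (non-descendants of N, excluding N and K): {E, J, L, M}.
Backdoor paths from N to K:
  P1: N <- E -> Q <- J -> L -> C <- M -> K
  P2: N <- E -> Q <- J -> L -> K
  P3: N <- E -> Q <- J -> C <- L -> K
  P4: N <- E -> Q <- J -> C <- M -> K
  P5: N <- E -> Q <- C <- J -> L -> K
  P6: N <- E -> Q <- C <- L -> K
  P7: N <- E -> Q <- C <- M -> K
  P8: N <- E -> Q -> K
The empty set is not sufficient: P8 (N <- E -> Q -> K) has no collider blocking it and no conditioned non-collider, so it is open.
Try {E}:
  P1: blocked at fork node E ∈ conditioning set.
  P2: blocked at fork node E ∈ conditioning set.
  P3: blocked at fork node E ∈ conditioning set.
  P4: blocked at fork node E ∈ conditioning set.
  P5: blocked at fork node E ∈ conditioning set.
  P6: blocked at fork node E ∈ conditioning set.
  P7: blocked at fork node E ∈ conditioning set.
  P8: blocked at fork node E ∈ conditioning set.
{E} contains no descendant of N and blocks every backdoor path.
No other singleton works — e.g. {J} leaves P8 open — so {E} is the unique smallest valid adjustment set.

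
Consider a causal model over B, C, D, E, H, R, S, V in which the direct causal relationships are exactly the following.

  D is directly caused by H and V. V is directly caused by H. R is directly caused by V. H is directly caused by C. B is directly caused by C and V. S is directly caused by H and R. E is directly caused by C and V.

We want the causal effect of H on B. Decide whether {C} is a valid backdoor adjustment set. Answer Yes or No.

Backdoor paths from H to B (paths whose first edge points into H):
  P1: H <- C -> E <- V -> B
  P2: H <- C -> B
Condition 1 (no descendant of H in the set): holds — descendants of H are {B, D, E, R, S, V}; none are in {C}.
Condition 2 (every backdoor path blocked by {C}):
  P1: blocked at fork node C ∈ conditioning set.
  P2: blocked at fork node C ∈ conditioning set.
{C} satisfies the backdoor criterion.

Yes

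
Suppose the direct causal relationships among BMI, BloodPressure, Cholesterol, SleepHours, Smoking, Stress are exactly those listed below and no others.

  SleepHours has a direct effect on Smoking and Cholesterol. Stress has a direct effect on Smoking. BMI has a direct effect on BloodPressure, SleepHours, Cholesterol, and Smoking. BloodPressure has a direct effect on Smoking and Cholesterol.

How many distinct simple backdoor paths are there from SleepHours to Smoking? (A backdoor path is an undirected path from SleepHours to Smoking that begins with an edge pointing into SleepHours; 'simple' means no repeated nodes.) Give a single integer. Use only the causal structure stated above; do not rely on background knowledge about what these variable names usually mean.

3

A backdoor path from SleepHours to Smoking is any simple undirected path whose first edge points into SleepHours (i.e. leaves SleepHours via a parent).
Parents of SleepHours: {BMI}.
Enumerating:
  P1: SleepHours <- BMI -> BloodPressure -> Smoking
  P2: SleepHours <- BMI -> Cholesterol <- BloodPressure -> Smoking
  P3: SleepHours <- BMI -> Smoking
That exhausts the simple backdoor paths. Count: 3.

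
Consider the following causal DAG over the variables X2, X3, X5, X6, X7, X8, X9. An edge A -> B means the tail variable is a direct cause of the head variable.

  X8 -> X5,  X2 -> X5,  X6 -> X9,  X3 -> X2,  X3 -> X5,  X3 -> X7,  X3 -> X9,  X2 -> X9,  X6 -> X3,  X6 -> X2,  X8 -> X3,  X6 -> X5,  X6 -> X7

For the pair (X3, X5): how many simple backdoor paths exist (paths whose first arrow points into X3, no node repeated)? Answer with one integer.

4

A backdoor path from X3 to X5 is any simple undirected path whose first edge points into X3 (i.e. leaves X3 via a parent).
Parents of X3: {X6, X8}.
Enumerating:
  P1: X3 <- X8 -> X5
  P2: X3 <- X6 -> X2 -> X5
  P3: X3 <- X6 -> X9 <- X2 -> X5
  P4: X3 <- X6 -> X5
That exhausts the simple backdoor paths. Count: 4.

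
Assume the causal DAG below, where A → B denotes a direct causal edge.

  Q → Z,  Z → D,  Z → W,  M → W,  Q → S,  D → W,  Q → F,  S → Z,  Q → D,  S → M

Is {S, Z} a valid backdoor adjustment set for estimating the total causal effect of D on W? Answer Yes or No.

Yes

Backdoor paths from D to W (paths whose first edge points into D):
  P1: D <- Q -> S -> M -> W
  P2: D <- Q -> S -> Z -> W
  P3: D <- Q -> Z <- S -> M -> W
  P4: D <- Q -> Z -> W
  P5: D <- Z <- Q -> S -> M -> W
  P6: D <- Z <- S -> M -> W
  P7: D <- Z -> W
Condition 1 (no descendant of D in the set): holds — descendants of D are {W}; none are in {S, Z}.
Condition 2 (every backdoor path blocked by {S, Z}):
  P1: blocked at chain node S ∈ conditioning set.
  P2: blocked at chain node S ∈ conditioning set.
  P3: blocked at fork node S ∈ conditioning set.
  P4: blocked at chain node Z ∈ conditioning set.
  P5: blocked at chain node Z ∈ conditioning set.
  P6: blocked at chain node Z ∈ conditioning set.
  P7: blocked at fork node Z ∈ conditioning set.
{S, Z} satisfies the backdoor criterion.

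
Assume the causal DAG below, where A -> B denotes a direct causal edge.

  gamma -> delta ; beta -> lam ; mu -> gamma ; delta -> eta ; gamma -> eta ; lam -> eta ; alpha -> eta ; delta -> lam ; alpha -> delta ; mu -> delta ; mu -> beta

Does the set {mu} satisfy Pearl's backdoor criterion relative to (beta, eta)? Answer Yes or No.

Backdoor paths from beta to eta (paths whose first edge points into beta):
  P1: beta <- mu -> gamma -> delta <- alpha -> eta
  P2: beta <- mu -> gamma -> delta -> lam -> eta
  P3: beta <- mu -> gamma -> delta -> eta
  P4: beta <- mu -> gamma -> eta
  P5: beta <- mu -> delta <- alpha -> eta
  P6: beta <- mu -> delta <- gamma -> eta
  P7: beta <- mu -> delta -> lam -> eta
  P8: beta <- mu -> delta -> eta
Condition 1 (no descendant of beta in the set): holds — descendants of beta are {eta, lam}; none are in {mu}.
Condition 2 (every backdoor path blocked by {mu}):
  P1: blocked at fork node mu ∈ conditioning set.
  P2: blocked at fork node mu ∈ conditioning set.
  P3: blocked at fork node mu ∈ conditioning set.
  P4: blocked at fork node mu ∈ conditioning set.
  P5: blocked at fork node mu ∈ conditioning set.
  P6: blocked at fork node mu ∈ conditioning set.
  P7: blocked at fork node mu ∈ conditioning set.
  P8: blocked at fork node mu ∈ conditioning set.
{mu} satisfies the backdoor criterion.

Yes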